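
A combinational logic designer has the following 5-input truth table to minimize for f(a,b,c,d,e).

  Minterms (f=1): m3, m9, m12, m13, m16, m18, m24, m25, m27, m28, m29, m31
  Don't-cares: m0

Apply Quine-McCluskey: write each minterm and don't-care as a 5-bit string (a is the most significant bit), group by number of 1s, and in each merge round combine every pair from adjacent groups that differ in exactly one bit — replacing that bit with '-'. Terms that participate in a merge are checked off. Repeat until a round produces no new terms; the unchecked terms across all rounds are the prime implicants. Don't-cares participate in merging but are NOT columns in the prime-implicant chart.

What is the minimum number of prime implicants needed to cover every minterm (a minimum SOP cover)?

6

[col 0] 00000*, 00011, 01001*, 01100*, 01101*, 10000*, 10010*, 11000*, 11001*, 11011*, 11100*, 11101*, 11111*
[col 1] -0000, -1001*, -1100*, -1101*, 01-01*, 0110-*, 1-000, 100-0, 11-00*, 11-01*, 11-11*, 110-1*, 1100-*, 111-1*, 1110-*
[col 2] -1-01, -110-, 11--1, 11-0-
Prime implicants: -0000, -1-01, -110-, 00011, 1-000, 100-0, 11--1, 11-0-
PI chart (minterm → PIs covering it):
  3 | 00011  (sole → essential)
  9 | -1-01  (sole → essential)
  12 | -110-  (sole → essential)
  13 | -1-01,-110-
  16 | -0000,1-000,100-0
  18 | 100-0  (sole → essential)
  24 | 1-000,11-0-
  25 | -1-01,11--1,11-0-
  27 | 11--1  (sole → essential)
  28 | -110-,11-0-
  29 | -1-01,-110-,11--1,11-0-
  31 | 11--1  (sole → essential)
Essential prime implicants: -1-01, -110-, 00011, 100-0, 11--1
Petrick residual → 1-000
Minimum SOP uses 6 PIs: bd'e + bcd' + a'b'c'de + ac'd'e' + ab'c'e' + abe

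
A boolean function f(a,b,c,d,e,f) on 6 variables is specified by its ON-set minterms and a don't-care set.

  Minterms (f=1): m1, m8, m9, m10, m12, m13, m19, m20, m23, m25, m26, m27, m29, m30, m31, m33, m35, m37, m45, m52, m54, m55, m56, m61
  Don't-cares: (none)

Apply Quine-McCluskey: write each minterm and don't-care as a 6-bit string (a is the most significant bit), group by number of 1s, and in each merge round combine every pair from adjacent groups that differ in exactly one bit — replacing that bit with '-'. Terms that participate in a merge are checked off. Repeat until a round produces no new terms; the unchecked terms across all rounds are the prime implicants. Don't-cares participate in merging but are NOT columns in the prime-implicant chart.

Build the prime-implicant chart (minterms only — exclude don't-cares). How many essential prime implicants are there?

7

size-2^0 implicants → 000001(✓)  001000(✓)  001001(✓)  001010(✓)  001100(✓)  001101(✓)  010011(✓)  010100(✓)  010111(✓)  011001(✓)  011010(✓)  011011(✓)  011101(✓)  011110(✓)  011111(✓)  100001(✓)  100011(✓)  100101(✓)  101101(✓)  110100(✓)  110110(✓)  110111(✓)  111000  111101(✓)
size-2^1 implicants → -00001  -01101(✓)  -10100  -10111  -11101(✓)  0-1001(✓)  0-1010  0-1101(✓)  00-001  001-00(✓)  001-01(✓)  0010-0  00100-(✓)  00110-(✓)  01-011(✓)  01-111(✓)  010-11(✓)  011-01(✓)  011-10(✓)  011-11(✓)  0110-1(✓)  01101-(✓)  0111-1(✓)  01111-(✓)  1-1101(✓)  10-101  100-01  1000-1  1101-0  11011-
size-2^2 implicants → --1101  0-1-01  001-0-  01--11  011--1  011-1-
Unchecked terms (primes): --1101, -00001, -10100, -10111, 0-1-01, 0-1010, 00-001, 001-0-, 0010-0, 01--11, 011--1, 011-1-, 10-101, 100-01, 1000-1, 1101-0, 11011-, 111000
Minterm coverage:
  m1 ⊆ -00001,00-001
  m8 ⊆ 001-0-,0010-0
  m9 ⊆ 0-1-01,00-001,001-0-
  m10 ⊆ 0-1010,0010-0
  m12 ⊆ 001-0- [E]
  m13 ⊆ --1101,0-1-01,001-0-
  m19 ⊆ 01--11 [E]
  m20 ⊆ -10100 [E]
  m23 ⊆ -10111,01--11
  m25 ⊆ 0-1-01,011--1
  m26 ⊆ 0-1010,011-1-
  m27 ⊆ 01--11,011--1,011-1-
  m29 ⊆ --1101,0-1-01,011--1
  m30 ⊆ 011-1- [E]
  m31 ⊆ 01--11,011--1,011-1-
  m33 ⊆ -00001,100-01,1000-1
  m35 ⊆ 1000-1 [E]
  m37 ⊆ 10-101,100-01
  m45 ⊆ --1101,10-101
  m52 ⊆ -10100,1101-0
  m54 ⊆ 1101-0,11011-
  m55 ⊆ -10111,11011-
  m56 ⊆ 111000 [E]
  m61 ⊆ --1101 [E]
E = {--1101, -10100, 001-0-, 01--11, 011-1-, 1000-1, 111000}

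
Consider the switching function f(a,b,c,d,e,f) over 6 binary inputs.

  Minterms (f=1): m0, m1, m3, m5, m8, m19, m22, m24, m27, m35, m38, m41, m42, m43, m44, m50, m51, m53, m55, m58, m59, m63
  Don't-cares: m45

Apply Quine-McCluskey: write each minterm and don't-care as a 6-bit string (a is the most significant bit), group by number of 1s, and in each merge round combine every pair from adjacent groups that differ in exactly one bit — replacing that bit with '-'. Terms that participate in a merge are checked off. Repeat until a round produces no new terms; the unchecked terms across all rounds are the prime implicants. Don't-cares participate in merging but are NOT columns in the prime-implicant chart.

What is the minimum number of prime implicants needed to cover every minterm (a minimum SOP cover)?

[col 0] 000000*, 000001*, 000011*, 000101*, 001000*, 010011*, 010110, 011000*, 011011*, 100011*, 100110, 101001*, 101010*, 101011*, 101100*, 101101*, 110010*, 110011*, 110101*, 110111*, 111010*, 111011*, 111111*
[col 1] -00011*, -10011*, -11011*, 0-0011*, 0-1000, 00-000, 000-01, 0000-1, 00000-, 01-011*, 1-0011*, 1-1010*, 1-1011*, 10-011*, 101-01, 1010-1, 10101-*, 10110-, 11-010*, 11-011*, 11-111*, 110-11*, 11001-*, 1101-1, 111-11*, 11101-*
[col 2] --0011, -1-011, 1--011, 1-101-, 11--11, 11-01-
Prime implicants: --0011, -1-011, 0-1000, 00-000, 000-01, 0000-1, 00000-, 010110, 1--011, 1-101-, 100110, 101-01, 1010-1, 10110-, 11--11, 11-01-, 1101-1
PI chart (minterm → PIs covering it):
  0 | 00-000,00000-
  1 | 000-01,0000-1,00000-
  3 | --0011,0000-1
  5 | 000-01  (sole → essential)
  8 | 0-1000,00-000
  19 | --0011,-1-011
  22 | 010110  (sole → essential)
  24 | 0-1000  (sole → essential)
  27 | -1-011  (sole → essential)
  35 | --0011,1--011
  38 | 100110  (sole → essential)
  41 | 101-01,1010-1
  42 | 1-101-  (sole → essential)
  43 | 1--011,1-101-,1010-1
  44 | 10110-  (sole → essential)
  50 | 11-01-  (sole → essential)
  51 | --0011,-1-011,1--011,11--11,11-01-
  53 | 1101-1  (sole → essential)
  55 | 11--11,1101-1
  58 | 1-101-,11-01-
  59 | -1-011,1--011,1-101-,11--11,11-01-
  63 | 11--11  (sole → essential)
Essential prime implicants: -1-011, 0-1000, 000-01, 010110, 1-101-, 100110, 10110-, 11--11, 11-01-, 1101-1
Petrick residual → --0011, 00-000, 101-01
Minimum SOP uses 13 PIs: c'd'ef + bd'ef + a'cd'e'f' + a'b'd'e'f' + a'b'c'e'f + a'bc'def' + acd'e + ab'c'def' + ab'ce'f + ab'cde' + abef + abd'e + abc'df

13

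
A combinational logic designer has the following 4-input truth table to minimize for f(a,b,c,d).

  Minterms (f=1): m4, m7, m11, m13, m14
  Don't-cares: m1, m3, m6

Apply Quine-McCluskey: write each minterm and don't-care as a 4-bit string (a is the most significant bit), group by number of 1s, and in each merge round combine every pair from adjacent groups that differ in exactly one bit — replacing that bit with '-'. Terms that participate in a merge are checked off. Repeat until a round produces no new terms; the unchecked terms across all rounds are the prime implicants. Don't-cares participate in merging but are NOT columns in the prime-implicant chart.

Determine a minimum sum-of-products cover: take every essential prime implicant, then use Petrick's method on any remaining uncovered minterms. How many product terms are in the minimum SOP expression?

5

[col 0] 0001*, 0011*, 0100*, 0110*, 0111*, 1011*, 1101, 1110*
[col 1] -011, -110, 0-11, 00-1, 01-0, 011-
Prime implicants: -011, -110, 0-11, 00-1, 01-0, 011-, 1101
PI chart (minterm → PIs covering it):
  4 | 01-0  (sole → essential)
  7 | 0-11,011-
  11 | -011  (sole → essential)
  13 | 1101  (sole → essential)
  14 | -110  (sole → essential)
Essential prime implicants: -011, -110, 01-0, 1101
Petrick residual → 0-11
Minimum SOP uses 5 PIs: b'cd + bcd' + a'cd + a'bd' + abc'd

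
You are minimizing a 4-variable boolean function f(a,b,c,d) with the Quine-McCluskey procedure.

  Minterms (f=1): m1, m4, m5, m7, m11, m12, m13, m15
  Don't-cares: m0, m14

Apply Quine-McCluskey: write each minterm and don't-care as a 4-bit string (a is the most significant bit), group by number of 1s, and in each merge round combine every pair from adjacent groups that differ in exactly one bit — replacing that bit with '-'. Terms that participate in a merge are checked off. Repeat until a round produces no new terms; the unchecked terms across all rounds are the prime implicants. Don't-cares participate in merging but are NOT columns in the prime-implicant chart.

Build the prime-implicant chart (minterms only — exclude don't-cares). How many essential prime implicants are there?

Round 0: 0000✓ 0001✓ 0100✓ 0101✓ 0111✓ 1011✓ 1100✓ 1101✓ 1110✓ 1111✓
Round 1: -100✓ -101✓ -111✓ 0-00✓ 0-01✓ 000-✓ 01-1✓ 010-✓ 1-11 11-0✓ 11-1✓ 110-✓ 111-✓
Round 2: -1-1 -10- 0-0- 11--
PIs = {-1-1, -10-, 0-0-, 1-11, 11--}
Coverage chart:
  m1: 0-0- ←essential
  m4: -10-,0-0-
  m5: -1-1,-10-,0-0-
  m7: -1-1 ←essential
  m11: 1-11 ←essential
  m12: -10-,11--
  m13: -1-1,-10-,11--
  m15: -1-1,1-11,11--
Essential: -1-1, 0-0-, 1-11

3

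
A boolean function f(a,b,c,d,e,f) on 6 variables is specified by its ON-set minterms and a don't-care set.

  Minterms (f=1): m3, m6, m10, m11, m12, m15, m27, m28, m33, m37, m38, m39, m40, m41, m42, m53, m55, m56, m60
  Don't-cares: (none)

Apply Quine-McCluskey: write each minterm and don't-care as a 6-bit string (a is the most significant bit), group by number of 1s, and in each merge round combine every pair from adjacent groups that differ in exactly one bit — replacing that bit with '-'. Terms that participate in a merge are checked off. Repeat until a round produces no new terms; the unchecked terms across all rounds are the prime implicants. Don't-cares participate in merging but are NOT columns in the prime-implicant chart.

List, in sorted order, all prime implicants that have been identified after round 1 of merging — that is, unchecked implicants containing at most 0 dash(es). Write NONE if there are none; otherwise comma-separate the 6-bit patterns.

NONE

Round 0: 000011✓ 000110✓ 001010✓ 001011✓ 001100✓ 001111✓ 011011✓ 011100✓ 100001✓ 100101✓ 100110✓ 100111✓ 101000✓ 101001✓ 101010✓ 110101✓ 110111✓ 111000✓ 111100✓
Round 1: -00110 -01010 -11100 0-1011 0-1100 00-011 001-11 00101- 1-0101✓ 1-0111✓ 1-1000 10-001 100-01 1001-1✓ 10011- 1010-0 10100- 1101-1✓ 111-00
Round 2: 1-01-1
PIs = {-00110, -01010, -11100, 0-1011, 0-1100, 00-011, 001-11, 00101-, 1-01-1, 1-1000, 10-001, 100-01, 10011-, 1010-0, 10100-, 111-00}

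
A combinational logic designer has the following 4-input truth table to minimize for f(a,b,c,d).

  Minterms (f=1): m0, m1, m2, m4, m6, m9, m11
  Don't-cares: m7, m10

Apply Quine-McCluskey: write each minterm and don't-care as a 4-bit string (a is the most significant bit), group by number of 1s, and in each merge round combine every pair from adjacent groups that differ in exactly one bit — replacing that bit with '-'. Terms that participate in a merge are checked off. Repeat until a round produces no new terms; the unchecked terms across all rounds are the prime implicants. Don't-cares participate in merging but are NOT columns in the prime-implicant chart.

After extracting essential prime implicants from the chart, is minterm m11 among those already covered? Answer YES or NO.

NO

Round 0: 0000✓ 0001✓ 0010✓ 0100✓ 0110✓ 0111✓ 1001✓ 1010✓ 1011✓
Round 1: -001 -010 0-00✓ 0-10✓ 00-0✓ 000- 01-0✓ 011- 10-1 101-
Round 2: 0--0
PIs = {-001, -010, 0--0, 000-, 011-, 10-1, 101-}
Coverage chart:
  m0: 0--0,000-
  m1: -001,000-
  m2: -010,0--0
  m4: 0--0 ←essential
  m6: 0--0,011-
  m9: -001,10-1
  m11: 10-1,101-
Essential: 0--0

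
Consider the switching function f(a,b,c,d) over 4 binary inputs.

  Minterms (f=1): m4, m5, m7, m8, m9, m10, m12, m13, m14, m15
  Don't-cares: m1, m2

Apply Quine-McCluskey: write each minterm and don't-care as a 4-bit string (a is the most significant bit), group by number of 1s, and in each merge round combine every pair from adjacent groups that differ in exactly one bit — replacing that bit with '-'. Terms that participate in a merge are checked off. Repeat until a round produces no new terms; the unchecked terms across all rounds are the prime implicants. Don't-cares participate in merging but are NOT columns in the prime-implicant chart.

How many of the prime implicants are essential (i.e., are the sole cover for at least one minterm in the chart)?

2

[col 0] 0001*, 0010*, 0100*, 0101*, 0111*, 1000*, 1001*, 1010*, 1100*, 1101*, 1110*, 1111*
[col 1] -001*, -010, -100*, -101*, -111*, 0-01*, 01-1*, 010-*, 1-00*, 1-01*, 1-10*, 10-0*, 100-*, 11-0*, 11-1*, 110-*, 111-*
[col 2] --01, -1-1, -10-, 1--0, 1-0-, 11--
Prime implicants: --01, -010, -1-1, -10-, 1--0, 1-0-, 11--
PI chart (minterm → PIs covering it):
  4 | -10-  (sole → essential)
  5 | --01,-1-1,-10-
  7 | -1-1  (sole → essential)
  8 | 1--0,1-0-
  9 | --01,1-0-
  10 | -010,1--0
  12 | -10-,1--0,1-0-,11--
  13 | --01,-1-1,-10-,1-0-,11--
  14 | 1--0,11--
  15 | -1-1,11--
Essential prime implicants: -1-1, -10-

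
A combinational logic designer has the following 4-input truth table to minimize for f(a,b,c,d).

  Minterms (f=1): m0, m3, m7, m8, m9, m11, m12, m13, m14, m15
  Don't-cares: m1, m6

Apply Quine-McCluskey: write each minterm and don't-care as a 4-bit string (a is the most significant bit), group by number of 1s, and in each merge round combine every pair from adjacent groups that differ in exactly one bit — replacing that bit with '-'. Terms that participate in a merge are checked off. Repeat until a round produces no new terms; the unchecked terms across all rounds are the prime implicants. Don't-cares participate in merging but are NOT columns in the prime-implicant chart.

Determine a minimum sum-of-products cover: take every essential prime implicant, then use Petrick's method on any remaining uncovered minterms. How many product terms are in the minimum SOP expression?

3

size-2^0 implicants → 0000(✓)  0001(✓)  0011(✓)  0110(✓)  0111(✓)  1000(✓)  1001(✓)  1011(✓)  1100(✓)  1101(✓)  1110(✓)  1111(✓)
size-2^1 implicants → -000(✓)  -001(✓)  -011(✓)  -110(✓)  -111(✓)  0-11(✓)  00-1(✓)  000-(✓)  011-(✓)  1-00(✓)  1-01(✓)  1-11(✓)  10-1(✓)  100-(✓)  11-0(✓)  11-1(✓)  110-(✓)  111-(✓)
size-2^2 implicants → --11  -0-1  -00-  -11-  1--1  1-0-  11--
Unchecked terms (primes): --11, -0-1, -00-, -11-, 1--1, 1-0-, 11--
Minterm coverage:
  m0 ⊆ -00- [E]
  m3 ⊆ --11,-0-1
  m7 ⊆ --11,-11-
  m8 ⊆ -00-,1-0-
  m9 ⊆ -0-1,-00-,1--1,1-0-
  m11 ⊆ --11,-0-1,1--1
  m12 ⊆ 1-0-,11--
  m13 ⊆ 1--1,1-0-,11--
  m14 ⊆ -11-,11--
  m15 ⊆ --11,-11-,1--1,11--
E = {-00-}
Petrick residual → --11, 11--
Cover = cd + b'c' + ab  |cover|=3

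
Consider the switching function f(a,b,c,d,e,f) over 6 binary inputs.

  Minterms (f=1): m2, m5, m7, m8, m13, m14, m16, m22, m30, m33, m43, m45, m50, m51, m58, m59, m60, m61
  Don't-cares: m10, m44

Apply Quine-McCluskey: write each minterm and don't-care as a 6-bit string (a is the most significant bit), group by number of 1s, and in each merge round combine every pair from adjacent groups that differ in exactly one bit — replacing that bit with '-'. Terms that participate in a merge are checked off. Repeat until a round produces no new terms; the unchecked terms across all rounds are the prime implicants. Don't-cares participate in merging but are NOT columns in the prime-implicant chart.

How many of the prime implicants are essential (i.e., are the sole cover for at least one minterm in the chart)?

size-2^0 implicants → 000010(✓)  000101(✓)  000111(✓)  001000(✓)  001010(✓)  001101(✓)  001110(✓)  010000  010110(✓)  011110(✓)  100001  101011(✓)  101100(✓)  101101(✓)  110010(✓)  110011(✓)  111010(✓)  111011(✓)  111100(✓)  111101(✓)
size-2^1 implicants → -01101  0-1110  00-010  00-101  0001-1  001-10  0010-0  01-110  1-1011  1-1100(✓)  1-1101(✓)  10110-(✓)  11-010(✓)  11-011(✓)  11001-(✓)  11101-(✓)  11110-(✓)
size-2^2 implicants → 1-110-  11-01-
Unchecked terms (primes): -01101, 0-1110, 00-010, 00-101, 0001-1, 001-10, 0010-0, 01-110, 010000, 1-1011, 1-110-, 100001, 11-01-
Minterm coverage:
  m2 ⊆ 00-010 [E]
  m5 ⊆ 00-101,0001-1
  m7 ⊆ 0001-1 [E]
  m8 ⊆ 0010-0 [E]
  m13 ⊆ -01101,00-101
  m14 ⊆ 0-1110,001-10
  m16 ⊆ 010000 [E]
  m22 ⊆ 01-110 [E]
  m30 ⊆ 0-1110,01-110
  m33 ⊆ 100001 [E]
  m43 ⊆ 1-1011 [E]
  m45 ⊆ -01101,1-110-
  m50 ⊆ 11-01- [E]
  m51 ⊆ 11-01- [E]
  m58 ⊆ 11-01- [E]
  m59 ⊆ 1-1011,11-01-
  m60 ⊆ 1-110- [E]
  m61 ⊆ 1-110- [E]
E = {00-010, 0001-1, 0010-0, 01-110, 010000, 1-1011, 1-110-, 100001, 11-01-}

9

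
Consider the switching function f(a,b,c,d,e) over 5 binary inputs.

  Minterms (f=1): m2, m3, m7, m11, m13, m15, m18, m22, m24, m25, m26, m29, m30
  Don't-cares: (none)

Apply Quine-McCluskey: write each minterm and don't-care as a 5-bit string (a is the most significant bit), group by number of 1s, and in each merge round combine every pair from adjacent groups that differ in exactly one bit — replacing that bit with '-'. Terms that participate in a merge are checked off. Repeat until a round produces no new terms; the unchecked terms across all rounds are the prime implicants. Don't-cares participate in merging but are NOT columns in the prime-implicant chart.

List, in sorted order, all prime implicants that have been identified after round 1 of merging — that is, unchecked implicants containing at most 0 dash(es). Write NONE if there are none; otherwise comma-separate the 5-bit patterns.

[col 0] 00010*, 00011*, 00111*, 01011*, 01101*, 01111*, 10010*, 10110*, 11000*, 11001*, 11010*, 11101*, 11110*
[col 1] -0010, -1101, 0-011*, 0-111*, 00-11*, 0001-, 01-11*, 011-1, 1-010*, 1-110*, 10-10*, 11-01, 11-10*, 110-0, 1100-
[col 2] 0--11, 1--10
Prime implicants: -0010, -1101, 0--11, 0001-, 011-1, 1--10, 11-01, 110-0, 1100-

NONE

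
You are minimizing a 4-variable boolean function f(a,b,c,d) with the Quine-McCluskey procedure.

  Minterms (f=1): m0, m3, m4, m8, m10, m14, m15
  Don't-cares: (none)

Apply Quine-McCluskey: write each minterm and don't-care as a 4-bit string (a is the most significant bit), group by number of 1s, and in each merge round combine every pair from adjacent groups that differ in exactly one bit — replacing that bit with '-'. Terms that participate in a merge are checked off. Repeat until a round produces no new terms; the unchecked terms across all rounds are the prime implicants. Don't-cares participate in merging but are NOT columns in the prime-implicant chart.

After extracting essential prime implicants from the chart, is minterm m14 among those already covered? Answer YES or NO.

YES

[col 0] 0000*, 0011, 0100*, 1000*, 1010*, 1110*, 1111*
[col 1] -000, 0-00, 1-10, 10-0, 111-
Prime implicants: -000, 0-00, 0011, 1-10, 10-0, 111-
PI chart (minterm → PIs covering it):
  0 | -000,0-00
  3 | 0011  (sole → essential)
  4 | 0-00  (sole → essential)
  8 | -000,10-0
  10 | 1-10,10-0
  14 | 1-10,111-
  15 | 111-  (sole → essential)
Essential prime implicants: 0-00, 0011, 111-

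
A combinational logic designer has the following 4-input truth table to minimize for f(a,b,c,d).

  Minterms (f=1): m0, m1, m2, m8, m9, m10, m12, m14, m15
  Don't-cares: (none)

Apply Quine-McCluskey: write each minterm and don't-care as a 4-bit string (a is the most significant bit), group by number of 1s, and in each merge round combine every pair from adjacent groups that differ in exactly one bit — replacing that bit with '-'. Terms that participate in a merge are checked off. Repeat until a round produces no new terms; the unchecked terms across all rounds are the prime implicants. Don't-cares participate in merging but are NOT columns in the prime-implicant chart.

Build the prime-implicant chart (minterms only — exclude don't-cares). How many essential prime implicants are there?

[col 0] 0000*, 0001*, 0010*, 1000*, 1001*, 1010*, 1100*, 1110*, 1111*
[col 1] -000*, -001*, -010*, 00-0*, 000-*, 1-00*, 1-10*, 10-0*, 100-*, 11-0*, 111-
[col 2] -0-0, -00-, 1--0
Prime implicants: -0-0, -00-, 1--0, 111-
PI chart (minterm → PIs covering it):
  0 | -0-0,-00-
  1 | -00-  (sole → essential)
  2 | -0-0  (sole → essential)
  8 | -0-0,-00-,1--0
  9 | -00-  (sole → essential)
  10 | -0-0,1--0
  12 | 1--0  (sole → essential)
  14 | 1--0,111-
  15 | 111-  (sole → essential)
Essential prime implicants: -0-0, -00-, 1--0, 111-

4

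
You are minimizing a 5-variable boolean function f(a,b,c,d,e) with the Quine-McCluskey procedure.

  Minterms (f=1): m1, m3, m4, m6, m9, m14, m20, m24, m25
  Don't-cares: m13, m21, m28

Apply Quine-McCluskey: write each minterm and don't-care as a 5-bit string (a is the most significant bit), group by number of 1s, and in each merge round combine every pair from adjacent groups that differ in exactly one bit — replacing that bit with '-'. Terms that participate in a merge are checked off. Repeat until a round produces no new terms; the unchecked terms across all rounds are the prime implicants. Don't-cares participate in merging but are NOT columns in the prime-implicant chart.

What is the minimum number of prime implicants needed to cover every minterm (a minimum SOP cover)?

5

[col 0] 00001*, 00011*, 00100*, 00110*, 01001*, 01101*, 01110*, 10100*, 10101*, 11000*, 11001*, 11100*
[col 1] -0100, -1001, 0-001, 0-110, 000-1, 001-0, 01-01, 1-100, 1010-, 11-00, 1100-
Prime implicants: -0100, -1001, 0-001, 0-110, 000-1, 001-0, 01-01, 1-100, 1010-, 11-00, 1100-
PI chart (minterm → PIs covering it):
  1 | 0-001,000-1
  3 | 000-1  (sole → essential)
  4 | -0100,001-0
  6 | 0-110,001-0
  9 | -1001,0-001,01-01
  14 | 0-110  (sole → essential)
  20 | -0100,1-100,1010-
  24 | 11-00,1100-
  25 | -1001,1100-
Essential prime implicants: 0-110, 000-1
Petrick residual → -0100, -1001, 11-00
Minimum SOP uses 5 PIs: b'cd'e' + bc'd'e + a'cde' + a'b'c'e + abd'e'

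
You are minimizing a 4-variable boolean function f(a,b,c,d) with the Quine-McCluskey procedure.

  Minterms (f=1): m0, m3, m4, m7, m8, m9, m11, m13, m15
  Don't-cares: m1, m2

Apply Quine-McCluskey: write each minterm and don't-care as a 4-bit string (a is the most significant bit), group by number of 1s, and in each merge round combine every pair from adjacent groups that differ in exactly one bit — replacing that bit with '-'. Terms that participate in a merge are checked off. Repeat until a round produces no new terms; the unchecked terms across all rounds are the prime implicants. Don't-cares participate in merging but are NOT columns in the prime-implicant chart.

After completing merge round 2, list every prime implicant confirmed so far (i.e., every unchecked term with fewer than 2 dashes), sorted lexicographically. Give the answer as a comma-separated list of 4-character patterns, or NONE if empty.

0-00

[col 0] 0000*, 0001*, 0010*, 0011*, 0100*, 0111*, 1000*, 1001*, 1011*, 1101*, 1111*
[col 1] -000*, -001*, -011*, -111*, 0-00, 0-11*, 00-0*, 00-1*, 000-*, 001-*, 1-01*, 1-11*, 10-1*, 100-*, 11-1*
[col 2] --11, -0-1, -00-, 00--, 1--1
Prime implicants: --11, -0-1, -00-, 0-00, 00--, 1--1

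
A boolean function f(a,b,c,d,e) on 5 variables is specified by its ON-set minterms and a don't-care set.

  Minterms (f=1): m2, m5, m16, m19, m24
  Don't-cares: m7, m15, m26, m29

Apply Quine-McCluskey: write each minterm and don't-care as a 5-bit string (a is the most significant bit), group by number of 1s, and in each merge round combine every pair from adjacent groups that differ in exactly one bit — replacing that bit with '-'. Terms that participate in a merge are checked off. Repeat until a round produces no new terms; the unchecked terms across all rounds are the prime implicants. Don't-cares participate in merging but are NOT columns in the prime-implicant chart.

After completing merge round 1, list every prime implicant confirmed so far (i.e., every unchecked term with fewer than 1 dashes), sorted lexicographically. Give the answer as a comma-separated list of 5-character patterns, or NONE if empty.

00010, 10011, 11101

size-2^0 implicants → 00010  00101(✓)  00111(✓)  01111(✓)  10000(✓)  10011  11000(✓)  11010(✓)  11101
size-2^1 implicants → 0-111  001-1  1-000  110-0
Unchecked terms (primes): 0-111, 00010, 001-1, 1-000, 10011, 110-0, 11101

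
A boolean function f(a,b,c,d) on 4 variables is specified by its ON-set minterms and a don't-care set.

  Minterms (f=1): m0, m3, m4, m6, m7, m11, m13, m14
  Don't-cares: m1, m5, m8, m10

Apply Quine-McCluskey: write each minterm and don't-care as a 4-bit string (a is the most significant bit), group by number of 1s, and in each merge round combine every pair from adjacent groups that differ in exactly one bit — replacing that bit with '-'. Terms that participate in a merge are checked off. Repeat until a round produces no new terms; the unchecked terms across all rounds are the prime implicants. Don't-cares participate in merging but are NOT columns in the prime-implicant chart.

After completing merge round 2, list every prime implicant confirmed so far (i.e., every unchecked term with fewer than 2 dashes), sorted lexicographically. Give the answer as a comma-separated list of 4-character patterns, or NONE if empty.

-000, -011, -101, -110, 1-10, 10-0, 101-

size-2^0 implicants → 0000(✓)  0001(✓)  0011(✓)  0100(✓)  0101(✓)  0110(✓)  0111(✓)  1000(✓)  1010(✓)  1011(✓)  1101(✓)  1110(✓)
size-2^1 implicants → -000  -011  -101  -110  0-00(✓)  0-01(✓)  0-11(✓)  00-1(✓)  000-(✓)  01-0(✓)  01-1(✓)  010-(✓)  011-(✓)  1-10  10-0  101-
size-2^2 implicants → 0--1  0-0-  01--
Unchecked terms (primes): -000, -011, -101, -110, 0--1, 0-0-, 01--, 1-10, 10-0, 101-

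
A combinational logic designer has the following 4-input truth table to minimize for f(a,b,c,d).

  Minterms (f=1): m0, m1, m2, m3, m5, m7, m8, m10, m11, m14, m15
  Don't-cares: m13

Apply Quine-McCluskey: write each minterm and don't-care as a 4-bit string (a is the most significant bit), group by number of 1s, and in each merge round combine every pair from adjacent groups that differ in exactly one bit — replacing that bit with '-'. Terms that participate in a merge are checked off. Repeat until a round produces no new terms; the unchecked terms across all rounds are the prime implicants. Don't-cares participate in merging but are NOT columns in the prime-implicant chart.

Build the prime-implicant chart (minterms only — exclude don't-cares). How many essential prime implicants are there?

size-2^0 implicants → 0000(✓)  0001(✓)  0010(✓)  0011(✓)  0101(✓)  0111(✓)  1000(✓)  1010(✓)  1011(✓)  1101(✓)  1110(✓)  1111(✓)
size-2^1 implicants → -000(✓)  -010(✓)  -011(✓)  -101(✓)  -111(✓)  0-01(✓)  0-11(✓)  00-0(✓)  00-1(✓)  000-(✓)  001-(✓)  01-1(✓)  1-10(✓)  1-11(✓)  10-0(✓)  101-(✓)  11-1(✓)  111-(✓)
size-2^2 implicants → --11  -0-0  -01-  -1-1  0--1  00--  1-1-
Unchecked terms (primes): --11, -0-0, -01-, -1-1, 0--1, 00--, 1-1-
Minterm coverage:
  m0 ⊆ -0-0,00--
  m1 ⊆ 0--1,00--
  m2 ⊆ -0-0,-01-,00--
  m3 ⊆ --11,-01-,0--1,00--
  m5 ⊆ -1-1,0--1
  m7 ⊆ --11,-1-1,0--1
  m8 ⊆ -0-0 [E]
  m10 ⊆ -0-0,-01-,1-1-
  m11 ⊆ --11,-01-,1-1-
  m14 ⊆ 1-1- [E]
  m15 ⊆ --11,-1-1,1-1-
E = {-0-0, 1-1-}

2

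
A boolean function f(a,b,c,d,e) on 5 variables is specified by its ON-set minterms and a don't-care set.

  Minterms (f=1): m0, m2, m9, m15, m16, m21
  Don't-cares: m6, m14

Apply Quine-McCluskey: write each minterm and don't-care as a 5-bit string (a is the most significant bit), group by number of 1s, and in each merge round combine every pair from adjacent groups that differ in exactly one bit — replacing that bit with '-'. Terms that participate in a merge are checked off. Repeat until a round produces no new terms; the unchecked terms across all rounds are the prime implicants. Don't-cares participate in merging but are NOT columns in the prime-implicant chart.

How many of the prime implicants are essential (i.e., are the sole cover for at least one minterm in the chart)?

Round 0: 00000✓ 00010✓ 00110✓ 01001 01110✓ 01111✓ 10000✓ 10101
Round 1: -0000 0-110 00-10 000-0 0111-
PIs = {-0000, 0-110, 00-10, 000-0, 01001, 0111-, 10101}
Coverage chart:
  m0: -0000,000-0
  m2: 00-10,000-0
  m9: 01001 ←essential
  m15: 0111- ←essential
  m16: -0000 ←essential
  m21: 10101 ←essential
Essential: -0000, 01001, 0111-, 10101

4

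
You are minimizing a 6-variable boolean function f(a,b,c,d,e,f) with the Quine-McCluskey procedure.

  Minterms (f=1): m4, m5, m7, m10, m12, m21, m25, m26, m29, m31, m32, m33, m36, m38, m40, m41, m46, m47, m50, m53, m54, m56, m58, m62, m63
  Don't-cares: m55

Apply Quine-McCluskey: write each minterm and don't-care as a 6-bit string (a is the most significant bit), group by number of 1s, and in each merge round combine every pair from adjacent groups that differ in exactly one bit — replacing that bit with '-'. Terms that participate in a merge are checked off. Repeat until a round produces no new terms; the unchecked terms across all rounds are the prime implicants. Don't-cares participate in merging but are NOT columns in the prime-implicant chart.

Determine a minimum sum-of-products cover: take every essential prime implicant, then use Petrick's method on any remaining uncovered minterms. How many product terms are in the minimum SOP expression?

Round 0: 000100✓ 000101✓ 000111✓ 001010✓ 001100✓ 010101✓ 011001✓ 011010✓ 011101✓ 011111✓ 100000✓ 100001✓ 100100✓ 100110✓ 101000✓ 101001✓ 101110✓ 101111✓ 110010✓ 110101✓ 110110✓ 110111✓ 111000✓ 111010✓ 111110✓ 111111✓
Round 1: -00100 -10101 -11010 -11111 0-0101 0-1010 00-100 0001-1 00010- 01-101 011-01 0111-1 1-0110✓ 1-1000 1-1110✓ 1-1111✓ 10-000✓ 10-001✓ 10-110✓ 100-00 10000-✓ 1001-0 10100-✓ 10111-✓ 11-010✓ 11-110✓ 11-111✓ 110-10✓ 1101-1 11011-✓ 111-10✓ 1110-0 11111-✓
Round 2: 1--110 1-111- 10-00- 11--10 11-11-
PIs = {-00100, -10101, -11010, -11111, 0-0101, 0-1010, 00-100, 0001-1, 00010-, 01-101, 011-01, 0111-1, 1--110, 1-1000, 1-111-, 10-00-, 100-00, 1001-0, 11--10, 11-11-, 1101-1, 1110-0}
Coverage chart:
  m4: -00100,00-100,00010-
  m5: 0-0101,0001-1,00010-
  m7: 0001-1 ←essential
  m10: 0-1010 ←essential
  m12: 00-100 ←essential
  m21: -10101,0-0101,01-101
  m25: 011-01 ←essential
  m26: -11010,0-1010
  m29: 01-101,011-01,0111-1
  m31: -11111,0111-1
  m32: 10-00-,100-00
  m33: 10-00- ←essential
  m36: -00100,100-00,1001-0
  m38: 1--110,1001-0
  m40: 1-1000,10-00-
  m41: 10-00- ←essential
  m46: 1--110,1-111-
  m47: 1-111- ←essential
  m50: 11--10 ←essential
  m53: -10101,1101-1
  m54: 1--110,11--10,11-11-
  m56: 1-1000,1110-0
  m58: -11010,11--10,1110-0
  m62: 1--110,1-111-,11--10,11-11-
  m63: -11111,1-111-,11-11-
Essential: 0-1010, 00-100, 0001-1, 011-01, 1-111-, 10-00-, 11--10
Petrick residual → -10101, -11111, 1-1000, 1001-0
Min cover (11 terms): bc'de'f + bcdef + a'cd'ef' + a'b'de'f' + a'b'c'df + a'bce'f + acd'e'f' + acde + ab'd'e' + ab'c'df' + abef'

11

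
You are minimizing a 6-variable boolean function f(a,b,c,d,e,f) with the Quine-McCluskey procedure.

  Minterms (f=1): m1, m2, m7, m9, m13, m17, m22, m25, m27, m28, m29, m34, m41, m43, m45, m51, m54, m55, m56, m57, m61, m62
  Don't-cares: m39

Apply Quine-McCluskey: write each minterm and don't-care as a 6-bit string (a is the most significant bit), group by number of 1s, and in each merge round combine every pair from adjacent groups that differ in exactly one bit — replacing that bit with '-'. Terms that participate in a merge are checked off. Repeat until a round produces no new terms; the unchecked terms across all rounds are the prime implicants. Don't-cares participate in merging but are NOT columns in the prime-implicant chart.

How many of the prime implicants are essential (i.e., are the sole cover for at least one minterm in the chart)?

[col 0] 000001*, 000010*, 000111*, 001001*, 001101*, 010001*, 010110*, 011001*, 011011*, 011100*, 011101*, 100010*, 100111*, 101001*, 101011*, 101101*, 110011*, 110110*, 110111*, 111000*, 111001*, 111101*, 111110*
[col 1] -00010, -00111, -01001*, -01101*, -10110, -11001*, -11101*, 0-0001*, 0-1001*, 0-1101*, 00-001*, 001-01*, 01-001*, 011-01*, 0110-1, 01110-, 1-0111, 1-1001*, 1-1101*, 101-01*, 1010-1, 11-110, 110-11, 11011-, 111-01*, 11100-
[col 2] --1001*, --1101*, -01-01*, -11-01*, 0--001, 0-1-01*, 1-1-01*
[col 3] --1-01
Prime implicants: --1-01, -00010, -00111, -10110, 0--001, 0110-1, 01110-, 1-0111, 1010-1, 11-110, 110-11, 11011-, 11100-
PI chart (minterm → PIs covering it):
  1 | 0--001  (sole → essential)
  2 | -00010  (sole → essential)
  7 | -00111  (sole → essential)
  9 | --1-01,0--001
  13 | --1-01  (sole → essential)
  17 | 0--001  (sole → essential)
  22 | -10110  (sole → essential)
  25 | --1-01,0--001,0110-1
  27 | 0110-1  (sole → essential)
  28 | 01110-  (sole → essential)
  29 | --1-01,01110-
  34 | -00010  (sole → essential)
  41 | --1-01,1010-1
  43 | 1010-1  (sole → essential)
  45 | --1-01  (sole → essential)
  51 | 110-11  (sole → essential)
  54 | -10110,11-110,11011-
  55 | 1-0111,110-11,11011-
  56 | 11100-  (sole → essential)
  57 | --1-01,11100-
  61 | --1-01  (sole → essential)
  62 | 11-110  (sole → essential)
Essential prime implicants: --1-01, -00010, -00111, -10110, 0--001, 0110-1, 01110-, 1010-1, 11-110, 110-11, 11100-

11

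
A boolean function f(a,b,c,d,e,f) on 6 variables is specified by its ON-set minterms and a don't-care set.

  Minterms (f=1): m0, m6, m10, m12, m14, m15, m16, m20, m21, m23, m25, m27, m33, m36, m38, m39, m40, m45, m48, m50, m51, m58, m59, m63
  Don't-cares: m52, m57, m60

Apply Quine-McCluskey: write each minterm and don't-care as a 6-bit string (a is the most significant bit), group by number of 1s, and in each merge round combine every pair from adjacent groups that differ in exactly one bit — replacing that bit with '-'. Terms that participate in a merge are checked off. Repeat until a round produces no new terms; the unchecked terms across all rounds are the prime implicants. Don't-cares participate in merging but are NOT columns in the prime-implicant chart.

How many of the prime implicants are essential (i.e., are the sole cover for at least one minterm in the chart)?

[col 0] 000000*, 000110*, 001010*, 001100*, 001110*, 001111*, 010000*, 010100*, 010101*, 010111*, 011001*, 011011*, 100001, 100100*, 100110*, 100111*, 101000, 101101, 110000*, 110010*, 110011*, 110100*, 111001*, 111010*, 111011*, 111100*, 111111*
[col 1] -00110, -10000*, -10100*, -11001*, -11011*, 0-0000, 00-110, 001-10, 0011-0, 00111-, 010-00*, 0101-1, 01010-, 0110-1*, 1-0100, 1001-0, 10011-, 11-010*, 11-011*, 11-100, 110-00*, 1100-0, 11001-*, 111-11, 1110-1*, 11101-*
[col 2] -10-00, -110-1, 11-01-
Prime implicants: -00110, -10-00, -110-1, 0-0000, 00-110, 001-10, 0011-0, 00111-, 0101-1, 01010-, 1-0100, 100001, 1001-0, 10011-, 101000, 101101, 11-01-, 11-100, 1100-0, 111-11
PI chart (minterm → PIs covering it):
  0 | 0-0000  (sole → essential)
  6 | -00110,00-110
  10 | 001-10  (sole → essential)
  12 | 0011-0  (sole → essential)
  14 | 00-110,001-10,0011-0,00111-
  15 | 00111-  (sole → essential)
  16 | -10-00,0-0000
  20 | -10-00,01010-
  21 | 0101-1,01010-
  23 | 0101-1  (sole → essential)
  25 | -110-1  (sole → essential)
  27 | -110-1  (sole → essential)
  33 | 100001  (sole → essential)
  36 | 1-0100,1001-0
  38 | -00110,1001-0,10011-
  39 | 10011-  (sole → essential)
  40 | 101000  (sole → essential)
  45 | 101101  (sole → essential)
  48 | -10-00,1100-0
  50 | 11-01-,1100-0
  51 | 11-01-  (sole → essential)
  58 | 11-01-  (sole → essential)
  59 | -110-1,11-01-,111-11
  63 | 111-11  (sole → essential)
Essential prime implicants: -110-1, 0-0000, 001-10, 0011-0, 00111-, 0101-1, 100001, 10011-, 101000, 101101, 11-01-, 111-11

12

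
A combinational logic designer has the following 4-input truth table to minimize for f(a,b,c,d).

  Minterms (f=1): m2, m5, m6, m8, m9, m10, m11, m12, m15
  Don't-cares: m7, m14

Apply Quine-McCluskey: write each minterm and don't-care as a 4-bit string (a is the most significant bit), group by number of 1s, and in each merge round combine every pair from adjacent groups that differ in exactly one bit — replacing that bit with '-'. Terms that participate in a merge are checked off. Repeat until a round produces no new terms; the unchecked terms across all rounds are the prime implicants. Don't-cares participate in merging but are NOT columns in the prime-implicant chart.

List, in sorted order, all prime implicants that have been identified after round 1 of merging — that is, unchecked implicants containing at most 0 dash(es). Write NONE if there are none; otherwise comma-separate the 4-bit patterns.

NONE

Round 0: 0010✓ 0101✓ 0110✓ 0111✓ 1000✓ 1001✓ 1010✓ 1011✓ 1100✓ 1110✓ 1111✓
Round 1: -010✓ -110✓ -111✓ 0-10✓ 01-1 011-✓ 1-00✓ 1-10✓ 1-11✓ 10-0✓ 10-1✓ 100-✓ 101-✓ 11-0✓ 111-✓
Round 2: --10 -11- 1--0 1-1- 10--
PIs = {--10, -11-, 01-1, 1--0, 1-1-, 10--}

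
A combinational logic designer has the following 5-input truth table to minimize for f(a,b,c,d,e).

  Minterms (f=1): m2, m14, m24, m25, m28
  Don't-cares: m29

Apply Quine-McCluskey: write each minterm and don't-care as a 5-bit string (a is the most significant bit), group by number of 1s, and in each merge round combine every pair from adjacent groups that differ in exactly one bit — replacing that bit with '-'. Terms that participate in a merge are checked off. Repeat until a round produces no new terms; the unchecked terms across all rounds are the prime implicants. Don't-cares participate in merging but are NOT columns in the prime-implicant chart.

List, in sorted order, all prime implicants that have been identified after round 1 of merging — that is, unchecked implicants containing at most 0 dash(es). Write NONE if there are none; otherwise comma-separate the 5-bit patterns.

size-2^0 implicants → 00010  01110  11000(✓)  11001(✓)  11100(✓)  11101(✓)
size-2^1 implicants → 11-00(✓)  11-01(✓)  1100-(✓)  1110-(✓)
size-2^2 implicants → 11-0-
Unchecked terms (primes): 00010, 01110, 11-0-

00010, 01110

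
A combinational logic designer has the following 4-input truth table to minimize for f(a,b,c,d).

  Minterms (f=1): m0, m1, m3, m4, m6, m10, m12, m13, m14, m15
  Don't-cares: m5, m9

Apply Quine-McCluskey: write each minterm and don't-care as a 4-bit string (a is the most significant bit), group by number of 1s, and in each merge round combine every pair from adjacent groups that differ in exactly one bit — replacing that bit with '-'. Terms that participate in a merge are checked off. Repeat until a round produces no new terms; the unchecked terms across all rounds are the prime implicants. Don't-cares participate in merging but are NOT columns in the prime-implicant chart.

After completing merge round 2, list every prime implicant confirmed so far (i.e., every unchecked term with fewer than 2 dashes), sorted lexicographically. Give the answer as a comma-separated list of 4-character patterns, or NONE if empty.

size-2^0 implicants → 0000(✓)  0001(✓)  0011(✓)  0100(✓)  0101(✓)  0110(✓)  1001(✓)  1010(✓)  1100(✓)  1101(✓)  1110(✓)  1111(✓)
size-2^1 implicants → -001(✓)  -100(✓)  -101(✓)  -110(✓)  0-00(✓)  0-01(✓)  00-1  000-(✓)  01-0(✓)  010-(✓)  1-01(✓)  1-10  11-0(✓)  11-1(✓)  110-(✓)  111-(✓)
size-2^2 implicants → --01  -1-0  -10-  0-0-  11--
Unchecked terms (primes): --01, -1-0, -10-, 0-0-, 00-1, 1-10, 11--

00-1, 1-10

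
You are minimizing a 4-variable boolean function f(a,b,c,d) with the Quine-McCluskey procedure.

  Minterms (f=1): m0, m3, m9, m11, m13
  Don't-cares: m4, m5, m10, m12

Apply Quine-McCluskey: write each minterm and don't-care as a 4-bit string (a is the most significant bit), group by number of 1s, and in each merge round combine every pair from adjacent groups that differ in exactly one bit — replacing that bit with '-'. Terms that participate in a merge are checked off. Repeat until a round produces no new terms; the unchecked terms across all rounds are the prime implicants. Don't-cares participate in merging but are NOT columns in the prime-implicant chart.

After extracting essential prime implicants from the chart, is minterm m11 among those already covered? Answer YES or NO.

size-2^0 implicants → 0000(✓)  0011(✓)  0100(✓)  0101(✓)  1001(✓)  1010(✓)  1011(✓)  1100(✓)  1101(✓)
size-2^1 implicants → -011  -100(✓)  -101(✓)  0-00  010-(✓)  1-01  10-1  101-  110-(✓)
size-2^2 implicants → -10-
Unchecked terms (primes): -011, -10-, 0-00, 1-01, 10-1, 101-
Minterm coverage:
  m0 ⊆ 0-00 [E]
  m3 ⊆ -011 [E]
  m9 ⊆ 1-01,10-1
  m11 ⊆ -011,10-1,101-
  m13 ⊆ -10-,1-01
E = {-011, 0-00}

YES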